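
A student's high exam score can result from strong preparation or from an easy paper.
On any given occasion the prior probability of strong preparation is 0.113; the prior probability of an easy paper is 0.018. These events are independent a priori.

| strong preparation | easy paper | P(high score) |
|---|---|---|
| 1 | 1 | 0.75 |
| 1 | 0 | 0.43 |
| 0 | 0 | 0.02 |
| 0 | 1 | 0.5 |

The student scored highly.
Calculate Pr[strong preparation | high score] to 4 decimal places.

Pr[strong preparation | high score] ≈ 0.6597

Weight on strong preparation=true, given the evidence: 0.047715 + 0.001525 = 0.049240
Denominator P(high score): 0.02*0.887*0.982 + 0.5*0.887*0.018 + 0.43*0.113*0.982 + 0.75*0.113*0.018 = 0.074644
Posterior = 0.049240 / 0.074644 ≈ 0.6597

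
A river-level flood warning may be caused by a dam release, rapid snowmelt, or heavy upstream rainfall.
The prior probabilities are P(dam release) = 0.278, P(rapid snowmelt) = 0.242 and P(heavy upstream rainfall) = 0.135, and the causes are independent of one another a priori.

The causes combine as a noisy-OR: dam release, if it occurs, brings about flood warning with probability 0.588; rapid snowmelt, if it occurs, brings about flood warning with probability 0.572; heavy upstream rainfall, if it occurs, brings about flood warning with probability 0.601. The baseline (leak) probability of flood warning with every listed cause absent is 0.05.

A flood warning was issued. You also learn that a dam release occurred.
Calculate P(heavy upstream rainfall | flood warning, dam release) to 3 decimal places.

Under noisy-OR, P(flood warning | causes) = 1 − (1−0.05)·∏(1−qᵢ) over the active causes.
P(flood warning | dam release) = 0.6086·0.758·0.865 + 0.843831·0.758·0.135 + 0.832481·0.242·0.865 + 0.93316·0.242·0.135 = 0.399041 + 0.086349 + 0.174263 + 0.030486 = 0.690139
The heavy upstream rainfall-present share is 0.086349 + 0.030486 = 0.116835.
Hence the posterior is 0.116835/0.690139 ≈ 0.169.

P(heavy upstream rainfall | flood warning, dam release) ≈ 0.169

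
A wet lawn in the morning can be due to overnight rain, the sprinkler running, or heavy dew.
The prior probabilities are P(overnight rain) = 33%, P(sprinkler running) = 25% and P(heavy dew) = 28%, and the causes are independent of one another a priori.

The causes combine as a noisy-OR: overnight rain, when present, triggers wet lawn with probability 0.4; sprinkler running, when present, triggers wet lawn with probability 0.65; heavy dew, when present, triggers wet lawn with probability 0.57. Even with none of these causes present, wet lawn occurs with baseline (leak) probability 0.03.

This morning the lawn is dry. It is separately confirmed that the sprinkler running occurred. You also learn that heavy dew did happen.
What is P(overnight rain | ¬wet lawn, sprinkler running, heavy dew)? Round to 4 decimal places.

P(overnight rain | ¬wet lawn, sprinkler running, heavy dew) ≈ 0.2281

Under noisy-OR, P(wet lawn | causes) = 1 − (1−0.03)·∏(1−qᵢ) over the active causes.
P(¬wet lawn | sprinkler running, heavy dew) = 0.145985×0.67 + 0.087591×0.33 = 0.097810 + 0.028905 = 0.126715
Of this, 0.028905 comes from 0.087591×0.33 (the overnight rain=true cases).
P(overnight rain | ¬wet lawn, sprinkler running, heavy dew) = 0.028905 / 0.126715 ≈ 0.2281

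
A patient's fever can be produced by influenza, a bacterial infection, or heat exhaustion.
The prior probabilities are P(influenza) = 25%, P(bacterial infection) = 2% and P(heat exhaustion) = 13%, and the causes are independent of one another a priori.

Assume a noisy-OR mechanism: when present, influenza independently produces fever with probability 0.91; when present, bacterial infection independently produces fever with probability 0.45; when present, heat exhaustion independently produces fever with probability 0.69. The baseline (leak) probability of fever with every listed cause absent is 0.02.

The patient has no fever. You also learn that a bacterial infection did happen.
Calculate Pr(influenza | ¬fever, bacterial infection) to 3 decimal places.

Under noisy-OR, P(fever | causes) = 1 − (1−0.02)·∏(1−qᵢ) over the active causes.
Enumerate the 4 (influenza, heat exhaustion) configurations and weight by the priors:
  P(¬fever | bacterial infection) = 0.539·0.75·0.87 + 0.16709·0.75·0.13 + 0.04851·0.25·0.87 + 0.015038·0.25·0.13
        = 0.351697 + 0.016291 + 0.010551 + 0.000489 = 0.379028
Keeping only the influenza-present terms gives 0.011040, so
  P(influenza | ¬fever, bacterial infection) = 0.011040 / 0.379028 ≈ 0.029

Pr(influenza | ¬fever, bacterial infection) ≈ 0.029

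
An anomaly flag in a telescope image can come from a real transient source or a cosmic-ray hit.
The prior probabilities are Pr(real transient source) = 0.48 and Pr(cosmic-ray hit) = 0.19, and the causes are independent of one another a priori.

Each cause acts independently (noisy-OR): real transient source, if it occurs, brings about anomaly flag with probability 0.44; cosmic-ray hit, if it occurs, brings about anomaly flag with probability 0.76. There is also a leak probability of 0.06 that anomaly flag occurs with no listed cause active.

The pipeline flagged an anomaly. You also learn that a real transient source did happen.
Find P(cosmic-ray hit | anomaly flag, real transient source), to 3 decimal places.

Under noisy-OR, P(anomaly flag | causes) = 1 − (1−0.06)·∏(1−qᵢ) over the active causes.
Weight on cosmic-ray hit=true, given the evidence: 0.873664×0.19 = 0.165996
The normalizing constant is 0.4736×0.81 + 0.873664×0.19 = 0.549612
P(cosmic-ray hit | anomaly flag, real transient source) = 0.165996/0.549612 ≈ 0.302

P(cosmic-ray hit | anomaly flag, real transient source) ≈ 0.302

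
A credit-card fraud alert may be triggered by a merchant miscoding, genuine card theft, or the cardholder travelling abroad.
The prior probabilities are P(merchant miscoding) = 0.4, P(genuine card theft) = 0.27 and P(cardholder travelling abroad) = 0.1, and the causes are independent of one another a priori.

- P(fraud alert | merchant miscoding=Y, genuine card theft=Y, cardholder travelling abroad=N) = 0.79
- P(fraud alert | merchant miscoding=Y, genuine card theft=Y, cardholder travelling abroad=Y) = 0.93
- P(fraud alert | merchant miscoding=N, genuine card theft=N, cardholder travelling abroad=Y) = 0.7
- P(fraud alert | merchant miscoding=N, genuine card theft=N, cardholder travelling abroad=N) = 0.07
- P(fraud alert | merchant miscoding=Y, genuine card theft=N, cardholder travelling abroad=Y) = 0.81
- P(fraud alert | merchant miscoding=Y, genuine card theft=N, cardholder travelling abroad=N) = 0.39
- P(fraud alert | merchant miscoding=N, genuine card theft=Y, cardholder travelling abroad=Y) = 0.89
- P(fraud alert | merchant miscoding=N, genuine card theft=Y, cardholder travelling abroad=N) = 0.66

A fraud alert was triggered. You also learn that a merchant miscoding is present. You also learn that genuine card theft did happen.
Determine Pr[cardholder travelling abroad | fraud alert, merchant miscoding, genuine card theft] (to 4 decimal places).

Pr[cardholder travelling abroad | fraud alert, merchant miscoding, genuine card theft] ≈ 0.1157

For the numerator, keep only cardholder travelling abroad=true terms: 0.93·0.1 = 0.093000
Denominator P(fraud alert | merchant miscoding, genuine card theft): 0.79·0.9 + 0.93·0.1 = 0.804000
P(cardholder travelling abroad | fraud alert, merchant miscoding, genuine card theft) = 0.093000/0.804000 ≈ 0.1157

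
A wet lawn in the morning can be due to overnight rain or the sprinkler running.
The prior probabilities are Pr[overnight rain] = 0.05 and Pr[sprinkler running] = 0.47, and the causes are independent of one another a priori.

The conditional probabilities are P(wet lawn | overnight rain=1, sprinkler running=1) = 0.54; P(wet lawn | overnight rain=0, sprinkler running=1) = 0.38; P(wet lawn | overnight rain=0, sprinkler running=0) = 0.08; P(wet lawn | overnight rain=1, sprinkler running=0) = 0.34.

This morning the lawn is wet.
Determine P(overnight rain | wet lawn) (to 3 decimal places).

P(overnight rain | wet lawn) ≈ 0.094

Numerator (weight on configurations with overnight rain): 0.009010 + 0.012690 = 0.021700
Normalizer over all consistent configurations: 0.08×0.95×0.53 + 0.38×0.95×0.47 + 0.34×0.05×0.53 + 0.54×0.05×0.47 = 0.231650
Posterior = 0.021700 / 0.231650 ≈ 0.094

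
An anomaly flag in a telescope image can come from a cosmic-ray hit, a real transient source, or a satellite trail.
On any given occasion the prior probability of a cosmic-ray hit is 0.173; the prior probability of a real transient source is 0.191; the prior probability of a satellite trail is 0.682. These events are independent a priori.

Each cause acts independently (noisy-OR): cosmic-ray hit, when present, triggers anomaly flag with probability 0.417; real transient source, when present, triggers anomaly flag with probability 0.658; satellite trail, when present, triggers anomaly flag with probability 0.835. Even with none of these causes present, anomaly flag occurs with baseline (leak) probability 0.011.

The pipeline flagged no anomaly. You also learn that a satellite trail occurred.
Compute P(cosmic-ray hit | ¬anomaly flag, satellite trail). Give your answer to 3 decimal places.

P(cosmic-ray hit | ¬anomaly flag, satellite trail) ≈ 0.109

Under noisy-OR, P(anomaly flag | causes) = 1 − (1−0.011)·∏(1−qᵢ) over the active causes.
P(¬anomaly flag | satellite trail) = 0.163185*0.827*0.809 + 0.055809*0.827*0.191 + 0.095137*0.173*0.809 + 0.032537*0.173*0.191 = 0.109178 + 0.008815 + 0.013315 + 0.001075 = 0.132383
The cosmic-ray hit-present share is 0.013315 + 0.001075 = 0.014390.
So P(cosmic-ray hit | ¬anomaly flag, satellite trail) = 0.014390/0.132383 ≈ 0.109.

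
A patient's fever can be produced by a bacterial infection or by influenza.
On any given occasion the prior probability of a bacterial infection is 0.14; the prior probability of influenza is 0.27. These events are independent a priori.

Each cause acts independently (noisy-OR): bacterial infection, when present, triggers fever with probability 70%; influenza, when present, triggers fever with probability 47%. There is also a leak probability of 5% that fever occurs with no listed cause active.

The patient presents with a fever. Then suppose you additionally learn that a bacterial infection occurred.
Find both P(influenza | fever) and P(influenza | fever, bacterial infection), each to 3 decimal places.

Under noisy-OR, P(fever | causes) = 1 − (1−0.05)·∏(1−qᵢ) over the active causes.
Enumerate the 4 (bacterial infection, influenza) configurations and weight by the priors:
  P(fever) = 0.05·0.86·0.73 + 0.4965·0.86·0.27 + 0.715·0.14·0.73 + 0.84895·0.14·0.27
        = 0.031390 + 0.115287 + 0.073073 + 0.032090 = 0.251840
Keeping only the influenza-present terms gives 0.147377, so
  P(influenza | fever) = 0.147377 / 0.251840 ≈ 0.585

Now condition on the additional information:
Enumerate both values of influenza and weight by the priors:
  P(fever | bacterial infection) = 0.715*0.73 + 0.84895*0.27
        = 0.521950 + 0.229217 = 0.751167
Keeping only the influenza-present terms gives 0.229217, so
  P(influenza | fever, bacterial infection) = 0.229217 / 0.751167 ≈ 0.305
— bacterial infection explains away the evidence for influenza.

P(influenza | fever) ≈ 0.585; P(influenza | fever, bacterial infection) ≈ 0.305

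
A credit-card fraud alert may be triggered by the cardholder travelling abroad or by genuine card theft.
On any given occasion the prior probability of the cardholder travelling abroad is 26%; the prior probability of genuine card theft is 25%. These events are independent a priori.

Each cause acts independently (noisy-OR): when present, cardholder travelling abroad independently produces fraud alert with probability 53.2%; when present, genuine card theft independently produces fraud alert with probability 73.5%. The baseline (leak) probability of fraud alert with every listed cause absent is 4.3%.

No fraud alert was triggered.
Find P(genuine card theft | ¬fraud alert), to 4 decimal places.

Under noisy-OR, P(fraud alert | causes) = 1 − (1−0.043)·∏(1−qᵢ) over the active causes.
Numerator (weight on configurations with genuine card theft): 0.046917 + 0.007715 = 0.054632
Normalizer over all consistent configurations: 0.957×0.74×0.75 + 0.253605×0.74×0.25 + 0.447876×0.26×0.75 + 0.118687×0.26×0.25 = 0.673103
Posterior = 0.054632 / 0.673103 ≈ 0.0812

P(genuine card theft | ¬fraud alert) ≈ 0.0812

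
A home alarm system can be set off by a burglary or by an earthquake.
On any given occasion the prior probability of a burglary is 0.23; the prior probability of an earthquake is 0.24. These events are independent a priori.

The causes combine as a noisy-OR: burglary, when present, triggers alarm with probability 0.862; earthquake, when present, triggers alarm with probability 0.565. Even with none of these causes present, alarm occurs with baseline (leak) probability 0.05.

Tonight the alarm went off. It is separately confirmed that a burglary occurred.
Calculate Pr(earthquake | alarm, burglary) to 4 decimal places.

Under noisy-OR, P(alarm | causes) = 1 − (1−0.05)·∏(1−qᵢ) over the active causes.
By total probability over both values of earthquake:
  P(alarm | burglary) = 0.8689·0.76 + 0.942971·0.24
        = 0.660364 + 0.226313 = 0.886677
Configurations with earthquake contribute 0.226313, so
  P(earthquake | alarm, burglary) = 0.226313 / 0.886677 ≈ 0.2552

Pr(earthquake | alarm, burglary) ≈ 0.2552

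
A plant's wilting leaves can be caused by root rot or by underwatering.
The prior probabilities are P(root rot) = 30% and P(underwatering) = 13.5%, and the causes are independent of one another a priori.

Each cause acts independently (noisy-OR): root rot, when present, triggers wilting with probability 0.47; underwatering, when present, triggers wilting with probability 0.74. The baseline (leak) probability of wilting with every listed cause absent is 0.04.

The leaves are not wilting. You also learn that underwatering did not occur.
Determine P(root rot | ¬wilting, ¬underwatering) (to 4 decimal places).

Under noisy-OR, P(wilting | causes) = 1 − (1−0.04)·∏(1−qᵢ) over the active causes.
For the numerator, keep only root rot=true terms: 0.5088*0.3 = 0.152640
Normalizer over all consistent configurations: 0.96*0.7 + 0.5088*0.3 = 0.824640
Posterior = 0.152640 / 0.824640 ≈ 0.1851

P(root rot | ¬wilting, ¬underwatering) ≈ 0.1851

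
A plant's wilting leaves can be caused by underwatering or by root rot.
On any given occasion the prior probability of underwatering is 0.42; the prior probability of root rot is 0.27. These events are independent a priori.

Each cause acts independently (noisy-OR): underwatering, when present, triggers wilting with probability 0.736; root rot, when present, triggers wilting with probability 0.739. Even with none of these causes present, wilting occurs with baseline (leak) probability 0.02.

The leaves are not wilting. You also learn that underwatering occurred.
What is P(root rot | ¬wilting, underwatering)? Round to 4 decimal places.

P(root rot | ¬wilting, underwatering) ≈ 0.0880

Under noisy-OR, P(wilting | causes) = 1 − (1−0.02)·∏(1−qᵢ) over the active causes.
By total probability over both values of root rot:
  P(¬wilting | underwatering) = 0.25872×0.73 + 0.067526×0.27
        = 0.188866 + 0.018232 = 0.207098
The terms with root rot present sum to 0.018232, so
  P(root rot | ¬wilting, underwatering) = 0.018232 / 0.207098 ≈ 0.0880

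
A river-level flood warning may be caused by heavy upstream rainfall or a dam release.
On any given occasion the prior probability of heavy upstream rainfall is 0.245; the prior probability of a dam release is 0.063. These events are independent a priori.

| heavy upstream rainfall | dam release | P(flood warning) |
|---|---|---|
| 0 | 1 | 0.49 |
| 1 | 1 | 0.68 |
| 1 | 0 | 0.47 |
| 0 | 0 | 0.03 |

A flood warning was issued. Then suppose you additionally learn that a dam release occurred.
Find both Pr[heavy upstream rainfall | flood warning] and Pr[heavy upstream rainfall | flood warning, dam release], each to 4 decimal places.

Enumerate the 4 (heavy upstream rainfall, dam release) configurations and weight by the priors:
  P(flood warning) = 0.03*0.755*0.937 + 0.49*0.755*0.063 + 0.47*0.245*0.937 + 0.68*0.245*0.063
        = 0.021223 + 0.023307 + 0.107896 + 0.010496 = 0.162922
Keeping only the heavy upstream rainfall-present terms gives 0.118392, so
  P(heavy upstream rainfall | flood warning) = 0.118392 / 0.162922 ≈ 0.7267

Now also conditioning on dam release=true:
Sum P(flood warning|·) weighted by the priors over both values of heavy upstream rainfall:
  P(flood warning | dam release) = 0.49·0.755 + 0.68·0.245
        = 0.369950 + 0.166600 = 0.536550
The terms with heavy upstream rainfall present sum to 0.166600, so
  P(heavy upstream rainfall | flood warning, dam release) = 0.166600 / 0.536550 ≈ 0.3105
This is intercausal reasoning (explaining away): once dam release accounts for the flood warning, heavy upstream rainfall becomes less likely.

Pr[heavy upstream rainfall | flood warning] ≈ 0.7267; Pr[heavy upstream rainfall | flood warning, dam release] ≈ 0.3105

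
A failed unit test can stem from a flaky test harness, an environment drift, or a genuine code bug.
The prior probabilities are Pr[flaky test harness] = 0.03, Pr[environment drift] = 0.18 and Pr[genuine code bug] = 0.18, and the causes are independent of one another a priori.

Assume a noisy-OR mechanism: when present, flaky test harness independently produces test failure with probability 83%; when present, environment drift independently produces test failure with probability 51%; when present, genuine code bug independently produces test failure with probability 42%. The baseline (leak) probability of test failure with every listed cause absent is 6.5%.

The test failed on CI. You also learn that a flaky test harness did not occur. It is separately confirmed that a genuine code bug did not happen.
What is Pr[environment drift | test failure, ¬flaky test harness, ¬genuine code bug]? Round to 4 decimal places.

Under noisy-OR, P(test failure | causes) = 1 − (1−0.065)·∏(1−qᵢ) over the active causes.
Enumerate both values of environment drift and weight by the priors:
  P(test failure | ¬flaky test harness, ¬genuine code bug) = 0.065*0.82 + 0.54185*0.18
        = 0.053300 + 0.097533 = 0.150833
The terms with environment drift present sum to 0.097533, so
  P(environment drift | test failure, ¬flaky test harness, ¬genuine code bug) = 0.097533 / 0.150833 ≈ 0.6466

Pr[environment drift | test failure, ¬flaky test harness, ¬genuine code bug] ≈ 0.6466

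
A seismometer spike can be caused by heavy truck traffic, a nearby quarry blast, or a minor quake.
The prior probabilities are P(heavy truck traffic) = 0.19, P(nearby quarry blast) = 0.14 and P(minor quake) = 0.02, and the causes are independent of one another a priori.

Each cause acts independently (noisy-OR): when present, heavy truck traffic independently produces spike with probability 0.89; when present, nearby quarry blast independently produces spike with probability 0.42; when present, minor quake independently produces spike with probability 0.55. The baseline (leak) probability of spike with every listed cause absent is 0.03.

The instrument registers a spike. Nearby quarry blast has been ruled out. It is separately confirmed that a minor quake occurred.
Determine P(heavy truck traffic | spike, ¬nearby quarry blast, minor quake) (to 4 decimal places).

Under noisy-OR, P(spike | causes) = 1 − (1−0.03)·∏(1−qᵢ) over the active causes.
By total probability over both values of heavy truck traffic:
  P(spike | ¬nearby quarry blast, minor quake) = 0.5635×0.81 + 0.951985×0.19
        = 0.456435 + 0.180877 = 0.637312
Configurations with heavy truck traffic contribute 0.180877, so
  P(heavy truck traffic | spike, ¬nearby quarry blast, minor quake) = 0.180877 / 0.637312 ≈ 0.2838

P(heavy truck traffic | spike, ¬nearby quarry blast, minor quake) ≈ 0.2838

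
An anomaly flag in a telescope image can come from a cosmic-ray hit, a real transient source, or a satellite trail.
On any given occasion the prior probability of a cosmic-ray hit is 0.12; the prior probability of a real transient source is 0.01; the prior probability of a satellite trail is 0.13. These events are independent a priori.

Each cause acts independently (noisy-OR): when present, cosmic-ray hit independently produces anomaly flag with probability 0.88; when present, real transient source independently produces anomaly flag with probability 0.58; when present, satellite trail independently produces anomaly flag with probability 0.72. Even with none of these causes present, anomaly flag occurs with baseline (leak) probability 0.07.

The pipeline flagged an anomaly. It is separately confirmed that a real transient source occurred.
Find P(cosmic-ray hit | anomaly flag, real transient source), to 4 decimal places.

P(cosmic-ray hit | anomaly flag, real transient source) ≈ 0.1681

Under noisy-OR, P(anomaly flag | causes) = 1 − (1−0.07)·∏(1−qᵢ) over the active causes.
By total probability over the 4 (cosmic-ray hit, satellite trail) configurations:
  P(anomaly flag | real transient source) = 0.6094×0.88×0.87 + 0.890632×0.88×0.13 + 0.953128×0.12×0.87 + 0.986876×0.12×0.13
        = 0.466557 + 0.101888 + 0.099507 + 0.015395 = 0.683347
Keeping only the cosmic-ray hit-present terms gives 0.114902, so
  P(cosmic-ray hit | anomaly flag, real transient source) = 0.114902 / 0.683347 ≈ 0.1681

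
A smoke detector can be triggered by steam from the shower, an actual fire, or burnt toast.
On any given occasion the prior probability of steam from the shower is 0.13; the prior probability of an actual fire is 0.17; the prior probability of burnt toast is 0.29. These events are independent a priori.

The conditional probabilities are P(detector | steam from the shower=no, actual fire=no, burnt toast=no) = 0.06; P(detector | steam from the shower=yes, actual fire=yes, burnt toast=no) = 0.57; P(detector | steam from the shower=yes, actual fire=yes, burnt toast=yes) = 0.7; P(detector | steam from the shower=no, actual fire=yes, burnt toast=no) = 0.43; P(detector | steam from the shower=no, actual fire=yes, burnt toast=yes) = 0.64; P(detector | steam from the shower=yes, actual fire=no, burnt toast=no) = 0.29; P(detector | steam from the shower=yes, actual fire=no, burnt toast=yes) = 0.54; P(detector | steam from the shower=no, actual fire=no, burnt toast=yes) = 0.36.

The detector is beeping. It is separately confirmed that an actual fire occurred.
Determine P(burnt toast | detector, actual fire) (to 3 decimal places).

By total probability over the 4 (steam from the shower, burnt toast) configurations:
  P(detector | actual fire) = 0.43×0.87×0.71 + 0.64×0.87×0.29 + 0.57×0.13×0.71 + 0.7×0.13×0.29
        = 0.265611 + 0.161472 + 0.052611 + 0.026390 = 0.506084
Configurations with burnt toast contribute 0.187862, so
  P(burnt toast | detector, actual fire) = 0.187862 / 0.506084 ≈ 0.371

P(burnt toast | detector, actual fire) ≈ 0.371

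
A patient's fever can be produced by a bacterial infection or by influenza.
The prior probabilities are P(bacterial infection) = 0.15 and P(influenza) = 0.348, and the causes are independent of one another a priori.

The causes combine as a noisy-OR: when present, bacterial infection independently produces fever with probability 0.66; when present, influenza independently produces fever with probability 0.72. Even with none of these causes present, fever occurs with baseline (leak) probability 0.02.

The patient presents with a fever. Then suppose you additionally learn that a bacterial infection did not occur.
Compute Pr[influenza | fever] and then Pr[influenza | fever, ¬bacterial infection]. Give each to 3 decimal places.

Under noisy-OR, P(fever | causes) = 1 − (1−0.02)·∏(1−qᵢ) over the active causes.
Sum P(fever|·) weighted by the priors over the 4 (bacterial infection, influenza) configurations:
  P(fever) = 0.02*0.85*0.652 + 0.7256*0.85*0.348 + 0.6668*0.15*0.652 + 0.906704*0.15*0.348
        = 0.011084 + 0.214632 + 0.065213 + 0.047330 = 0.338259
Configurations with influenza contribute 0.261962, so
  P(influenza | fever) = 0.261962 / 0.338259 ≈ 0.774

With the extra evidence:
P(fever | ¬bacterial infection) = 0.02×0.652 + 0.7256×0.348 = 0.013040 + 0.252509 = 0.265549
The influenza-present share is 0.7256×0.348 = 0.252509.
P(influenza | fever, ¬bacterial infection) = 0.252509 / 0.265549 ≈ 0.951

Pr[influenza | fever] ≈ 0.774; Pr[influenza | fever, ¬bacterial infection] ≈ 0.951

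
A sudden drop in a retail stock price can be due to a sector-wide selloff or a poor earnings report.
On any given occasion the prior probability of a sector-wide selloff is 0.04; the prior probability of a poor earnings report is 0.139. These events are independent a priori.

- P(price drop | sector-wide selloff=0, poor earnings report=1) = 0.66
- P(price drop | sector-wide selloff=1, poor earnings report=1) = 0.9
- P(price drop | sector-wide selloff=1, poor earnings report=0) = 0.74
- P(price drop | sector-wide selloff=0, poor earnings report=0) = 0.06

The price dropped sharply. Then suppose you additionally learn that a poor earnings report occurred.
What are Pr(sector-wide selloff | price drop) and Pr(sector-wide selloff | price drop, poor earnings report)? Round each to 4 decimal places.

Pr(sector-wide selloff | price drop) ≈ 0.1813; Pr(sector-wide selloff | price drop, poor earnings report) ≈ 0.0538

By total probability over the 4 (sector-wide selloff, poor earnings report) configurations:
  P(price drop) = 0.06×0.96×0.861 + 0.66×0.96×0.139 + 0.74×0.04×0.861 + 0.9×0.04×0.139
        = 0.049594 + 0.088070 + 0.025486 + 0.005004 = 0.168154
The terms with sector-wide selloff present sum to 0.030490, so
  P(sector-wide selloff | price drop) = 0.030490 / 0.168154 ≈ 0.1813

Now also conditioning on poor earnings report=true:
Weight on sector-wide selloff=true, given the evidence: 0.9·0.04 = 0.036000
Normalizer over all consistent configurations: 0.66·0.96 + 0.9·0.04 = 0.669600
P(sector-wide selloff | price drop, poor earnings report) = 0.036000/0.669600 ≈ 0.0538
This is intercausal reasoning (explaining away): once poor earnings report accounts for the price drop, sector-wide selloff becomes less likely.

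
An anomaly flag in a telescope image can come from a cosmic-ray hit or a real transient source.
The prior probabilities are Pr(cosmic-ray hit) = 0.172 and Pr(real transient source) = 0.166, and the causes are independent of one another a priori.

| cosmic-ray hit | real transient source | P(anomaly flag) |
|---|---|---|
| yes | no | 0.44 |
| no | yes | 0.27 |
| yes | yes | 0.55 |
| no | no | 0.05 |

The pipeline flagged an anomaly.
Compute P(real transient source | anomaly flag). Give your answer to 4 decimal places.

P(real transient source | anomaly flag) ≈ 0.3510

For the numerator, keep only real transient source=true terms: 0.037111 + 0.015704 = 0.052815
Normalizer over all consistent configurations: 0.05·0.828·0.834 + 0.27·0.828·0.166 + 0.44·0.172·0.834 + 0.55·0.172·0.166 = 0.150460
Posterior = 0.052815 / 0.150460 ≈ 0.3510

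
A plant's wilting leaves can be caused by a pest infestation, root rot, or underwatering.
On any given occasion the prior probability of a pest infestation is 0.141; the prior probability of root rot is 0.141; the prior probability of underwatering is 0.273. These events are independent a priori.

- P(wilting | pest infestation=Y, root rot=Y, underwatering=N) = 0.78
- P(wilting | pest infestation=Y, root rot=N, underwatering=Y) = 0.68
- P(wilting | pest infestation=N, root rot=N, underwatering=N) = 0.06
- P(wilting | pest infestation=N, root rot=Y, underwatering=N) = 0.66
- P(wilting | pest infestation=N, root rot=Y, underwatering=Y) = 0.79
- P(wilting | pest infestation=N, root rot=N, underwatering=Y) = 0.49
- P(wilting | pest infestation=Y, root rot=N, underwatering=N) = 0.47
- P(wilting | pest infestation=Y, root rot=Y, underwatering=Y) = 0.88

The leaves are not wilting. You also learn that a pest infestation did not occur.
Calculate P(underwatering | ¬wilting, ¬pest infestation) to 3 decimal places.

P(underwatering | ¬wilting, ¬pest infestation) ≈ 0.170

Enumerate the 4 (root rot, underwatering) configurations and weight by the priors:
  P(¬wilting | ¬pest infestation) = 0.94×0.859×0.727 + 0.51×0.859×0.273 + 0.34×0.141×0.727 + 0.21×0.141×0.273
        = 0.587023 + 0.119599 + 0.034852 + 0.008084 = 0.749558
The terms with underwatering present sum to 0.127683, so
  P(underwatering | ¬wilting, ¬pest infestation) = 0.127683 / 0.749558 ≈ 0.170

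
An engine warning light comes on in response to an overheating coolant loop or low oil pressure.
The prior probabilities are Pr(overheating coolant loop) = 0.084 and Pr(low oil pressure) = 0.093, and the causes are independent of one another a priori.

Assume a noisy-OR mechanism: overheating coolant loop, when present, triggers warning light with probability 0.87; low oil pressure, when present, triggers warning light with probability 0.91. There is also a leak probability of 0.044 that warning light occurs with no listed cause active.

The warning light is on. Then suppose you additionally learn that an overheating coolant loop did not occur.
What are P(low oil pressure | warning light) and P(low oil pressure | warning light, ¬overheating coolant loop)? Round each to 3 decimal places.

P(low oil pressure | warning light) ≈ 0.453; P(low oil pressure | warning light, ¬overheating coolant loop) ≈ 0.680

Under noisy-OR, P(warning light | causes) = 1 − (1−0.044)·∏(1−qᵢ) over the active causes.
Weight on low oil pressure=true, given the evidence: 0.077858 + 0.007725 = 0.085583
The normalizing constant is 0.044*0.916*0.907 + 0.91396*0.916*0.093 + 0.87572*0.084*0.907 + 0.988815*0.084*0.093 = 0.188858
Posterior = 0.085583 / 0.188858 ≈ 0.453

With the extra evidence:
P(warning light | ¬overheating coolant loop) = 0.044·0.907 + 0.91396·0.093 = 0.039908 + 0.084998 = 0.124906
Restricting to configurations with low oil pressure present: 0.91396·0.093 = 0.084998.
Hence the posterior is 0.084998/0.124906 ≈ 0.680.
Ruling out overheating coolant loop raises the posterior on low oil pressure — the flip side of explaining away.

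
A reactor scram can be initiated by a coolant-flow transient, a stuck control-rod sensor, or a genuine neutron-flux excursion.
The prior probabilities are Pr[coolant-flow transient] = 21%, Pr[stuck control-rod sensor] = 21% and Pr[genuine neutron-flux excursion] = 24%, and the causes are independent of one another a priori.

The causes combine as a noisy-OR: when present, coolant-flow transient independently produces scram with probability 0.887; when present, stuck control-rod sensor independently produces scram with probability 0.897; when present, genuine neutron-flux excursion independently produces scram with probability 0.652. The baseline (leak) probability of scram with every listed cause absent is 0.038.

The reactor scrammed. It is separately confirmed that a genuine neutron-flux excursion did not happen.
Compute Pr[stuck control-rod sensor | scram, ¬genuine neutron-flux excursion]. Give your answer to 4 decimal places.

Pr[stuck control-rod sensor | scram, ¬genuine neutron-flux excursion] ≈ 0.5295

Under noisy-OR, P(scram | causes) = 1 − (1−0.038)·∏(1−qᵢ) over the active causes.
Sum P(scram|·) weighted by the priors over the 4 (coolant-flow transient, stuck control-rod sensor) configurations:
  P(scram | ¬genuine neutron-flux excursion) = 0.038·0.79·0.79 + 0.900914·0.79·0.21 + 0.891294·0.21·0.79 + 0.988803·0.21·0.21
        = 0.023716 + 0.149462 + 0.147866 + 0.043606 = 0.364650
The terms with stuck control-rod sensor present sum to 0.193068, so
  P(stuck control-rod sensor | scram, ¬genuine neutron-flux excursion) = 0.193068 / 0.364650 ≈ 0.5295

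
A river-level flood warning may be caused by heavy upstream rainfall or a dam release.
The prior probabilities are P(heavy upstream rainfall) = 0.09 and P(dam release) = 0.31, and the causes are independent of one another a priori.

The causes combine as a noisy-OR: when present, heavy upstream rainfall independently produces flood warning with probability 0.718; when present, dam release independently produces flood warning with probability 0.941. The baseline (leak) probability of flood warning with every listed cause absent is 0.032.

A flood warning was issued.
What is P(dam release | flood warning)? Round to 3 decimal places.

P(dam release | flood warning) ≈ 0.818

Under noisy-OR, P(flood warning | causes) = 1 − (1−0.032)·∏(1−qᵢ) over the active causes.
P(flood warning) = 0.032·0.91·0.69 + 0.942888·0.91·0.31 + 0.727024·0.09·0.69 + 0.983894·0.09·0.31 = 0.020093 + 0.265989 + 0.045148 + 0.027451 = 0.358681
The dam release-present share is 0.265989 + 0.027451 = 0.293440.
Hence the posterior is 0.293440/0.358681 ≈ 0.818.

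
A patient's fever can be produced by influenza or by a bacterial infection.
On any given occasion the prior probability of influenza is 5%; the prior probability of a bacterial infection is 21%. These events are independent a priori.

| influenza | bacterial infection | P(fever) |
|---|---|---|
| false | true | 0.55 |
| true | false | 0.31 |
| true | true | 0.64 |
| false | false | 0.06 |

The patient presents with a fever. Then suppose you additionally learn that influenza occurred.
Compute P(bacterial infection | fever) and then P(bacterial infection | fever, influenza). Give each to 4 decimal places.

P(bacterial infection | fever) ≈ 0.6703; P(bacterial infection | fever, influenza) ≈ 0.3543

By total probability over the 4 (influenza, bacterial infection) configurations:
  P(fever) = 0.06·0.95·0.79 + 0.55·0.95·0.21 + 0.31·0.05·0.79 + 0.64·0.05·0.21
        = 0.045030 + 0.109725 + 0.012245 + 0.006720 = 0.173720
The terms with bacterial infection present sum to 0.116445, so
  P(bacterial infection | fever) = 0.116445 / 0.173720 ≈ 0.6703

With the extra evidence:
P(fever | influenza) = 0.31*0.79 + 0.64*0.21 = 0.244900 + 0.134400 = 0.379300
The bacterial infection-present share is 0.64*0.21 = 0.134400.
P(bacterial infection | fever, influenza) = 0.134400 / 0.379300 ≈ 0.3543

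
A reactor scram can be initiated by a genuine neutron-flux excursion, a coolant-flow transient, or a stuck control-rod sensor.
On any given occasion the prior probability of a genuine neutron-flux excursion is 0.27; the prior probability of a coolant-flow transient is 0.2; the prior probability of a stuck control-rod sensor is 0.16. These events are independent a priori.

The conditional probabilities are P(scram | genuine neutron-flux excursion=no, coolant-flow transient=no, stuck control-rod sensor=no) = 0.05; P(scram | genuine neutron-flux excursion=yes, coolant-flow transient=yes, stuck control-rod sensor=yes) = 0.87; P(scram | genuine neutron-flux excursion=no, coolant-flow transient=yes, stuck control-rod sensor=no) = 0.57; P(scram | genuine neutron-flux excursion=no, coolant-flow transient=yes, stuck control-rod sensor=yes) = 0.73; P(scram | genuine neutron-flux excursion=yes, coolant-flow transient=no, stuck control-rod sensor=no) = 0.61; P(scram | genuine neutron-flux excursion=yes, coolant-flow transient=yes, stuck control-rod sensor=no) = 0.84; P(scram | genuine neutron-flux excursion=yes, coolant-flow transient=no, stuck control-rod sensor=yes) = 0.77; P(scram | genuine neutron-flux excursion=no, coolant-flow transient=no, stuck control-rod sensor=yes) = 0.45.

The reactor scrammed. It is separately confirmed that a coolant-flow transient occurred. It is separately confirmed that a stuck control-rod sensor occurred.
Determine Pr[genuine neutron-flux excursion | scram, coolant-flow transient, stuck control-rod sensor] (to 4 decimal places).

Pr[genuine neutron-flux excursion | scram, coolant-flow transient, stuck control-rod sensor] ≈ 0.3059

Enumerate both values of genuine neutron-flux excursion and weight by the priors:
  P(scram | coolant-flow transient, stuck control-rod sensor) = 0.73*0.73 + 0.87*0.27
        = 0.532900 + 0.234900 = 0.767800
The terms with genuine neutron-flux excursion present sum to 0.234900, so
  P(genuine neutron-flux excursion | scram, coolant-flow transient, stuck control-rod sensor) = 0.234900 / 0.767800 ≈ 0.3059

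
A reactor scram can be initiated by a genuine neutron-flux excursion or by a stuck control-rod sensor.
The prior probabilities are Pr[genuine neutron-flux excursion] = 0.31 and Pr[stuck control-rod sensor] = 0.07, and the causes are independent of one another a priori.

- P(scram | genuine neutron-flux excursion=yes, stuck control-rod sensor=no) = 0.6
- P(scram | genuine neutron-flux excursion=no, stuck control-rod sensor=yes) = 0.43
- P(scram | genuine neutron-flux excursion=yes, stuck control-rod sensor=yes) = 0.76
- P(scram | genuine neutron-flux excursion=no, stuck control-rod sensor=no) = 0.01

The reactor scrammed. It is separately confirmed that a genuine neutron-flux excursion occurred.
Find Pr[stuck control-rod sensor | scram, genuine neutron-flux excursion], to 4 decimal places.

For the numerator, keep only stuck control-rod sensor=true terms: 0.76×0.07 = 0.053200
Normalizer over all consistent configurations: 0.6×0.93 + 0.76×0.07 = 0.611200
Posterior = 0.053200 / 0.611200 ≈ 0.0870

Pr[stuck control-rod sensor | scram, genuine neutron-flux excursion] ≈ 0.0870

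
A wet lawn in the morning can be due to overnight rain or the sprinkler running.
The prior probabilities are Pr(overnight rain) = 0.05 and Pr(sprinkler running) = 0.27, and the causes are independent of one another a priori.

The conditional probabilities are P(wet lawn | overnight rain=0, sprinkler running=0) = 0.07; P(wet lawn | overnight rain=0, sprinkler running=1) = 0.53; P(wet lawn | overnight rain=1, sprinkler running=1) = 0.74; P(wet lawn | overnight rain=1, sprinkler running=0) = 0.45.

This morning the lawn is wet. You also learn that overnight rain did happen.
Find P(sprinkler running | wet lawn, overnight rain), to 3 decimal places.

P(sprinkler running | wet lawn, overnight rain) ≈ 0.378

For the numerator, keep only sprinkler running=true terms: 0.74·0.27 = 0.199800
Denominator P(wet lawn | overnight rain): 0.45·0.73 + 0.74·0.27 = 0.528300
P(sprinkler running | wet lawn, overnight rain) = 0.199800/0.528300 ≈ 0.378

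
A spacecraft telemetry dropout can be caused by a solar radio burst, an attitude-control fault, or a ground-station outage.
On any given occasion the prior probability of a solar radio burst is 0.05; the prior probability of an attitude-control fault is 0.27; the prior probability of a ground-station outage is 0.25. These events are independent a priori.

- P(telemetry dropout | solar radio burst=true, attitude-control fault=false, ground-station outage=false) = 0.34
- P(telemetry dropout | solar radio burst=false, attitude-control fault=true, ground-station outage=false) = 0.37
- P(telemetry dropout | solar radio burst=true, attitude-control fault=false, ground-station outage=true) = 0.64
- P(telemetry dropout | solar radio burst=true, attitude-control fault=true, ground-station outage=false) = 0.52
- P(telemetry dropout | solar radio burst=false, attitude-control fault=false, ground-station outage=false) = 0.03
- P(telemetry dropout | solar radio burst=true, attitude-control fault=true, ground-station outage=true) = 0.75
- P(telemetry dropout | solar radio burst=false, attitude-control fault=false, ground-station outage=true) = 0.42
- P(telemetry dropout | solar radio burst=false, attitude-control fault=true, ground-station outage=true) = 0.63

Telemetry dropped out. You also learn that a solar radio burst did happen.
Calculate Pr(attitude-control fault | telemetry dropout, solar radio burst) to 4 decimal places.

Numerator (weight on configurations with attitude-control fault): 0.105300 + 0.050625 = 0.155925
Normalizer over all consistent configurations: 0.34*0.73*0.75 + 0.64*0.73*0.25 + 0.52*0.27*0.75 + 0.75*0.27*0.25 = 0.458875
Posterior = 0.155925 / 0.458875 ≈ 0.3398

Pr(attitude-control fault | telemetry dropout, solar radio burst) ≈ 0.3398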